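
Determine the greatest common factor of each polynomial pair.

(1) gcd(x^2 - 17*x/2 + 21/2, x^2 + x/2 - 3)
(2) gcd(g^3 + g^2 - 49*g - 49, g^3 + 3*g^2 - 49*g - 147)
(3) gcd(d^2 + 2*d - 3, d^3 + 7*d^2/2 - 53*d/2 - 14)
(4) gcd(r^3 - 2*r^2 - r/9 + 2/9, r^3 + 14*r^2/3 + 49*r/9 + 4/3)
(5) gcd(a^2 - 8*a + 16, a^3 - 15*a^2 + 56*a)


(1) = gcd((x - 7)*(x - 3/2), (x - 3/2)*(x + 2)) = x - 3/2
(2) = g^2 - 49
(3) = 1
(4) = r + 1/3
(5) = 1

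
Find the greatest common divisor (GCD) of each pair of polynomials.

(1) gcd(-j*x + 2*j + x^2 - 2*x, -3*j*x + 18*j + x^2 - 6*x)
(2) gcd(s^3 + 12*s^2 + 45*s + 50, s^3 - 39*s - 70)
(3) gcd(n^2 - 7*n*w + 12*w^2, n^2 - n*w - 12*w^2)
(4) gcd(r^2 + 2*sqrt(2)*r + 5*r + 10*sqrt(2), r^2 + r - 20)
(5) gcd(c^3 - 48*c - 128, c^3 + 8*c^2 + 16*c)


(1) = gcd((-j + x)*(x - 2), (-3*j + x)*(x - 6)) = 1
(2) = gcd((s + 2)*(s + 5)^2, (s - 7)*(s + 2)*(s + 5)) = s^2 + 7*s + 10
(3) = -n + 4*w
(4) = gcd((r + 5)*(r + 2*sqrt(2)), (r - 4)*(r + 5)) = r + 5
(5) = c^2 + 8*c + 16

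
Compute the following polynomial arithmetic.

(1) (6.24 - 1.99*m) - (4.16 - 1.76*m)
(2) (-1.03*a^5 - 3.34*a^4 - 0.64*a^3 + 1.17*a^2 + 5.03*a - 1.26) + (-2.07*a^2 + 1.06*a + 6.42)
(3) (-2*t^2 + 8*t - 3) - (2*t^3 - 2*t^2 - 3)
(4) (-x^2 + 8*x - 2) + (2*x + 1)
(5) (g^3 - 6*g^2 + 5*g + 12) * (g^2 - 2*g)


(1) = 2.08 - 0.23*m
(2) = -1.03*a^5 - 3.34*a^4 - 0.64*a^3 - 0.9*a^2 + 6.09*a + 5.16
(3) = -2*t^3 + 8*t
(4) = -x^2 + 10*x - 1
(5) = g^5 - 8*g^4 + 17*g^3 + 2*g^2 - 24*g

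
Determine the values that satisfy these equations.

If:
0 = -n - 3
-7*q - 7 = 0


Then:
n = -3
q = -1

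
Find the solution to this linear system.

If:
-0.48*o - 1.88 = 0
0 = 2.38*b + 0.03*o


Then:
b = 0.05
o = -3.92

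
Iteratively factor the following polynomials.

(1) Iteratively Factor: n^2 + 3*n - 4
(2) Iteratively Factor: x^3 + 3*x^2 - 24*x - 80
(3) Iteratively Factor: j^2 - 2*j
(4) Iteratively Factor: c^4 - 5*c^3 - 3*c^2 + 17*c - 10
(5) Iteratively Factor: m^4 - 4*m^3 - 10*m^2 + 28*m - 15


(1) = (n - 1)*(n + 4)
(2) = (x - 5)*(x^2 + 8*x + 16) = (x - 5)*(x + 4)*(x + 4)
(3) = (j - 2)*(j)
(4) = (c - 1)*(c^3 - 4*c^2 - 7*c + 10) = (c - 5)*(c - 1)*(c^2 + c - 2) = (c - 5)*(c - 1)^2*(c + 2)
(5) = (m - 1)*(m^3 - 3*m^2 - 13*m + 15) = (m - 1)*(m + 3)*(m^2 - 6*m + 5) = (m - 5)*(m - 1)*(m + 3)*(m - 1)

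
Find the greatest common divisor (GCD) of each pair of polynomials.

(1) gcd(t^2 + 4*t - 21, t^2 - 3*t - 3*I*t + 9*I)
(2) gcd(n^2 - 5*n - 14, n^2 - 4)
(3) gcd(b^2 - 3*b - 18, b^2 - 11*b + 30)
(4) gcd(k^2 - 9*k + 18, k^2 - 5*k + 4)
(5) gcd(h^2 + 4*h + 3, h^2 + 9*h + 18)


(1) = gcd((t - 3)*(t + 7), (t - 3)*(t - 3*I)) = t - 3
(2) = gcd((n - 7)*(n + 2), (n - 2)*(n + 2)) = n + 2
(3) = b - 6
(4) = 1
(5) = h + 3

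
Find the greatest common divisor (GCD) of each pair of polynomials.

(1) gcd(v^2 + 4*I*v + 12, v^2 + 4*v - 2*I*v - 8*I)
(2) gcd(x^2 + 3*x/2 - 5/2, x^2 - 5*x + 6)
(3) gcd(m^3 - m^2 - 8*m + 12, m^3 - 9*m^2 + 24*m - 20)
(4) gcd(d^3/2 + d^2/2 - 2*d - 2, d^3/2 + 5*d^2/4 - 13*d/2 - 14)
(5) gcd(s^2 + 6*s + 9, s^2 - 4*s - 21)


(1) = v - 2*I
(2) = gcd((x - 1)*(x + 5/2), (x - 3)*(x - 2)) = 1
(3) = m^2 - 4*m + 4
(4) = d + 2
(5) = gcd((s + 3)^2, (s - 7)*(s + 3)) = s + 3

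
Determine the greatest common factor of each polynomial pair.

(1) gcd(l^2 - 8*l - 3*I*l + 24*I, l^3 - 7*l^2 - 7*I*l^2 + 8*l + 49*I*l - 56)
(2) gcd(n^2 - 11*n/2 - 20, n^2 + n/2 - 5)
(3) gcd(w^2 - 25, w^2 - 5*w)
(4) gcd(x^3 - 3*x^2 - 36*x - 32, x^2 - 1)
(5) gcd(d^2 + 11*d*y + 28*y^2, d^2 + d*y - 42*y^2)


(1) = gcd((l - 8)*(l - 3*I), (l - 7)*(l - 8*I)*(l + I)) = 1
(2) = n + 5/2
(3) = gcd((w - 5)*(w + 5), w*(w - 5)) = w - 5
(4) = x + 1
(5) = gcd((d + 4*y)*(d + 7*y), (d - 6*y)*(d + 7*y)) = d + 7*y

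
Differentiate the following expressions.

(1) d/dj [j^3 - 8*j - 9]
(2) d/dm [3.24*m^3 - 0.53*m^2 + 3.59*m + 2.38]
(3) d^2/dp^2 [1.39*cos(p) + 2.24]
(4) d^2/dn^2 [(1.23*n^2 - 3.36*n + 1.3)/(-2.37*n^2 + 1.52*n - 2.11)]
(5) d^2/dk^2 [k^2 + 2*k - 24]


(1) = 3*j^2 - 8
(2) = 9.72*m^2 - 1.06*m + 3.59
(3) = -1.39*cos(p)
(4) = (28.883664*n^3 - 6.906654*n^2 - 72.715392*n + 17.594998)/(13.312053*n^6 - 25.613064*n^5 + 51.981921*n^4 - 49.118192*n^3 + 46.279263*n^2 - 20.301576*n + 9.393931)
(5) = 2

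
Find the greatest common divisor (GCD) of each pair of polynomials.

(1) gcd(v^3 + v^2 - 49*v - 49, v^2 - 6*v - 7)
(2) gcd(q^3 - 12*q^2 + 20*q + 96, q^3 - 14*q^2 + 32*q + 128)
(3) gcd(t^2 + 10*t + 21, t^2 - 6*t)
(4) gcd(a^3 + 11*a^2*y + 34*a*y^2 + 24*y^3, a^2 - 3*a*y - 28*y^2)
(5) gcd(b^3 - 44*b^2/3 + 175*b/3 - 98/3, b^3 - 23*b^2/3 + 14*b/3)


(1) = gcd((v - 7)*(v + 1)*(v + 7), (v - 7)*(v + 1)) = v^2 - 6*v - 7
(2) = q^2 - 6*q - 16
(3) = gcd((t + 3)*(t + 7), t*(t - 6)) = 1
(4) = a + 4*y
(5) = gcd((b - 7)^2*(b - 2/3), b*(b - 7)*(b - 2/3)) = b^2 - 23*b/3 + 14/3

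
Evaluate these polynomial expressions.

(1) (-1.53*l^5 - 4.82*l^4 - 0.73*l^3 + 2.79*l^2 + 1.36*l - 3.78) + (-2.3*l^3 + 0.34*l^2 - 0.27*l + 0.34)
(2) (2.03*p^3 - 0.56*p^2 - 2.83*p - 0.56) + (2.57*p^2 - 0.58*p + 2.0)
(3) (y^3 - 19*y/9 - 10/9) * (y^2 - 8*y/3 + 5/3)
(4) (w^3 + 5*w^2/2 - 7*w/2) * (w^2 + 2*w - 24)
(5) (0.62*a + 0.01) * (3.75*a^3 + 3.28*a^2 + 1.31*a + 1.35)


(1) = -1.53*l^5 - 4.82*l^4 - 3.03*l^3 + 3.13*l^2 + 1.09*l - 3.44
(2) = 2.03*p^3 + 2.01*p^2 - 3.41*p + 1.44
(3) = y^5 - 8*y^4/3 - 4*y^3/9 + 122*y^2/27 - 5*y/9 - 50/27
(4) = w^5 + 9*w^4/2 - 45*w^3/2 - 67*w^2 + 84*w
(5) = 2.325*a^4 + 2.0711*a^3 + 0.845*a^2 + 0.8501*a + 0.0135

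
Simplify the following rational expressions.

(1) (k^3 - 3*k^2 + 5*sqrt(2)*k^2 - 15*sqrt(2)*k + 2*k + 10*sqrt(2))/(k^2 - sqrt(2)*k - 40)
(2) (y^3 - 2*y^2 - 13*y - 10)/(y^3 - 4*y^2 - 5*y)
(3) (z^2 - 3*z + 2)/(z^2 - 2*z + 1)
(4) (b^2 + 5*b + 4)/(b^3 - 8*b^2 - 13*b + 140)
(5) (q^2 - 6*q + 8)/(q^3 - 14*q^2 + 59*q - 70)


(1) = (k^3 + k^2*(-3 + 5*sqrt(2)) + k*(2 - 15*sqrt(2)) + 10*sqrt(2))/(k^2 - sqrt(2)*k - 40)
(2) = (y + 2)/y
(3) = (z - 2)/(z - 1)
(4) = (b + 1)/(b^2 - 12*b + 35)
(5) = (q - 4)/(q^2 - 12*q + 35)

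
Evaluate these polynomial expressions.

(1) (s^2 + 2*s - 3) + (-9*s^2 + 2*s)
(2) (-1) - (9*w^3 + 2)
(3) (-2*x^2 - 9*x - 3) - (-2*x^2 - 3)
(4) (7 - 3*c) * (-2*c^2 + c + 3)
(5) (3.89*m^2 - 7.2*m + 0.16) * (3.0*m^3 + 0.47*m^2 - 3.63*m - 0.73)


(1) = -8*s^2 + 4*s - 3
(2) = -9*w^3 - 3
(3) = -9*x
(4) = 6*c^3 - 17*c^2 - 2*c + 21
(5) = 11.67*m^5 - 19.7717*m^4 - 17.0247*m^3 + 23.3715*m^2 + 4.6752*m - 0.1168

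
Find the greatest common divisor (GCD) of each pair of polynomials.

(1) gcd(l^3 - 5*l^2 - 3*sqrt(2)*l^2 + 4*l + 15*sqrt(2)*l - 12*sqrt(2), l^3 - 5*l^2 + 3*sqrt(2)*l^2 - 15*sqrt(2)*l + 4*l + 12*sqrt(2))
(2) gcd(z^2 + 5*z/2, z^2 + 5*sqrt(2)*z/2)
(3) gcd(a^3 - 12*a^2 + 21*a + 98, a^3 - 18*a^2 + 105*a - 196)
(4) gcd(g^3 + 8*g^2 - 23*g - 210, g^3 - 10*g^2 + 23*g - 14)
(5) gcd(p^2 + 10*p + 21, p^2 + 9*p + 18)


(1) = gcd((l - 4)*(l - 1)*(l - 3*sqrt(2)), (l - 4)*(l - 1)*(l + 3*sqrt(2))) = l^2 - 5*l + 4
(2) = gcd(z*(z + 5/2), z*(z + 5*sqrt(2)/2)) = z
(3) = a^2 - 14*a + 49
(4) = gcd((g - 5)*(g + 6)*(g + 7), (g - 7)*(g - 2)*(g - 1)) = 1
(5) = gcd((p + 3)*(p + 7), (p + 3)*(p + 6)) = p + 3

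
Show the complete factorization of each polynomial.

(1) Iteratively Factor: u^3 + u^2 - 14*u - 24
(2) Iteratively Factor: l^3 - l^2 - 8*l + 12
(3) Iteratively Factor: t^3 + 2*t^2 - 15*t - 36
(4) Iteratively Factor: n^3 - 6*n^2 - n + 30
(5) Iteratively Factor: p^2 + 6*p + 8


(1) = (u + 3)*(u^2 - 2*u - 8) = (u - 4)*(u + 3)*(u + 2)
(2) = (l - 2)*(l^2 + l - 6) = (l - 2)^2*(l + 3)
(3) = (t + 3)*(t^2 - t - 12) = (t + 3)^2*(t - 4)
(4) = (n - 5)*(n^2 - n - 6) = (n - 5)*(n - 3)*(n + 2)
(5) = (p + 4)*(p + 2)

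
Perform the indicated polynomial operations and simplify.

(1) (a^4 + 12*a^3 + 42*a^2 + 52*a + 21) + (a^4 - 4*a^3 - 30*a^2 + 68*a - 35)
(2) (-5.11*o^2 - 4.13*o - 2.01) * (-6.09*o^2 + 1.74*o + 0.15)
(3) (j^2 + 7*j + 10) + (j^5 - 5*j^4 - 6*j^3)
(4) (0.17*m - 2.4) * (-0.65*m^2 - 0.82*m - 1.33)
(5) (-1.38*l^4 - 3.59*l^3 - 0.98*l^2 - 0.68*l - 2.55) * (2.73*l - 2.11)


(1) = 2*a^4 + 8*a^3 + 12*a^2 + 120*a - 14
(2) = 31.1199*o^4 + 16.2603*o^3 + 4.2882*o^2 - 4.1169*o - 0.3015
(3) = j^5 - 5*j^4 - 6*j^3 + j^2 + 7*j + 10
(4) = -0.1105*m^3 + 1.4206*m^2 + 1.7419*m + 3.192
(5) = -3.7674*l^5 - 6.8889*l^4 + 4.8995*l^3 + 0.2114*l^2 - 5.5267*l + 5.3805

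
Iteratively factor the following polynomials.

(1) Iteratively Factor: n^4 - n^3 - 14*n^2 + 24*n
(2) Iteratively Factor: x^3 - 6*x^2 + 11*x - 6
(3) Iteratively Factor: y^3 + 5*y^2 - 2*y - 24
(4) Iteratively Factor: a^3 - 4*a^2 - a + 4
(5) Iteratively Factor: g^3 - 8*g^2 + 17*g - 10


(1) = (n - 2)*(n^3 + n^2 - 12*n) = n*(n - 2)*(n^2 + n - 12) = n*(n - 2)*(n + 4)*(n - 3)
(2) = (x - 1)*(x^2 - 5*x + 6) = (x - 3)*(x - 1)*(x - 2)
(3) = (y + 3)*(y^2 + 2*y - 8) = (y - 2)*(y + 3)*(y + 4)
(4) = (a - 4)*(a^2 - 1) = (a - 4)*(a - 1)*(a + 1)
(5) = (g - 2)*(g^2 - 6*g + 5) = (g - 2)*(g - 1)*(g - 5)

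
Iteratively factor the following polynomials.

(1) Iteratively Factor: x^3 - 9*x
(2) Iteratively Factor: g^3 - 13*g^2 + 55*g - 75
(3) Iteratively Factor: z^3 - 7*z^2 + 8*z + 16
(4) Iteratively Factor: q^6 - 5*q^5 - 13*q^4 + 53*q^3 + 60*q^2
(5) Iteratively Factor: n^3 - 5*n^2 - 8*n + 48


(1) = (x - 3)*(x^2 + 3*x) = x*(x - 3)*(x + 3)
(2) = (g - 5)*(g^2 - 8*g + 15) = (g - 5)^2*(g - 3)
(3) = (z - 4)*(z^2 - 3*z - 4) = (z - 4)^2*(z + 1)
(4) = (q)*(q^5 - 5*q^4 - 13*q^3 + 53*q^2 + 60*q) = q*(q + 3)*(q^4 - 8*q^3 + 11*q^2 + 20*q) = q^2*(q + 3)*(q^3 - 8*q^2 + 11*q + 20) = q^2*(q - 4)*(q + 3)*(q^2 - 4*q - 5) = q^2*(q - 5)*(q - 4)*(q + 3)*(q + 1)
(5) = (n + 3)*(n^2 - 8*n + 16) = (n - 4)*(n + 3)*(n - 4)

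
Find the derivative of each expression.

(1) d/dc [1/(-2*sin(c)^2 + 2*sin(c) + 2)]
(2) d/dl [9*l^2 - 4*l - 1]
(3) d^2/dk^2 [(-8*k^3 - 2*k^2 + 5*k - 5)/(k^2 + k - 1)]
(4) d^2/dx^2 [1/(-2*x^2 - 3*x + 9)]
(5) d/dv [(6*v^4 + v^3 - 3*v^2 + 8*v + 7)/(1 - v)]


(1) = (2*sin(c) - 1)*cos(c)/(2*(sin(c) + cos(c)^2)^2)
(2) = 18*l - 4
(3) = 2*(-9*k^3 + 3*k^2 - 24*k - 7)/(k^6 + 3*k^5 - 5*k^3 + 3*k - 1)
(4) = 2*(4*x^2 + 6*x - (4*x + 3)^2 - 18)/(2*x^2 + 3*x - 9)^3
(5) = (-18*v^4 + 22*v^3 + 6*v^2 - 6*v + 15)/(v^2 - 2*v + 1)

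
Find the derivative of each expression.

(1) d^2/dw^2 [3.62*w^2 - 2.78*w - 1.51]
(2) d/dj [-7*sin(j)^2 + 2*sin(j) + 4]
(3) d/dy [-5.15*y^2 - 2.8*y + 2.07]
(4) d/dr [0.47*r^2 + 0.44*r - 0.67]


(1) = 7.24000000000000
(2) = 2*(1 - 7*sin(j))*cos(j)
(3) = -10.3*y - 2.8
(4) = 0.94*r + 0.44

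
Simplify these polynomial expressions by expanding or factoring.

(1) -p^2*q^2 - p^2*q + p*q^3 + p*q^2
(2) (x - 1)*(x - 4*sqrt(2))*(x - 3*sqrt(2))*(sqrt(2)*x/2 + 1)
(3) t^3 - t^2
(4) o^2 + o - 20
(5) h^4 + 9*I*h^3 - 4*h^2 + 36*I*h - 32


(1) = q*(-p + q)*(p*q + p)
(2) = sqrt(2)*x^4/2 - 6*x^3 - sqrt(2)*x^3/2 + 6*x^2 + 5*sqrt(2)*x^2 - 5*sqrt(2)*x + 24*x - 24
(3) = t^2*(t - 1)
(4) = (o - 4)*(o + 5)
(5) = (h - 2*I)*(h + I)*(h + 2*I)*(h + 8*I)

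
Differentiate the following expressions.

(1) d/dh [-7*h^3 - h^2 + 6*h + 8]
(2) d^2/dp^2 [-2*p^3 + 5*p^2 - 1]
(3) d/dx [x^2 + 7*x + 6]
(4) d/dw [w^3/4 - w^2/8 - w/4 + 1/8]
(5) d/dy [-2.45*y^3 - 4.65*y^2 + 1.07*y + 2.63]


(1) = -21*h^2 - 2*h + 6
(2) = 10 - 12*p
(3) = 2*x + 7
(4) = 3*w^2/4 - w/4 - 1/4
(5) = -7.35*y^2 - 9.3*y + 1.07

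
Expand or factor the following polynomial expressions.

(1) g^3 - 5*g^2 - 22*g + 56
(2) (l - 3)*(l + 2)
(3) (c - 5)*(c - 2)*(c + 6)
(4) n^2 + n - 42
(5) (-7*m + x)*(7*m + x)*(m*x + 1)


(1) = (g - 7)*(g - 2)*(g + 4)
(2) = l^2 - l - 6
(3) = c^3 - c^2 - 32*c + 60
(4) = (n - 6)*(n + 7)
(5) = -49*m^3*x - 49*m^2 + m*x^3 + x^2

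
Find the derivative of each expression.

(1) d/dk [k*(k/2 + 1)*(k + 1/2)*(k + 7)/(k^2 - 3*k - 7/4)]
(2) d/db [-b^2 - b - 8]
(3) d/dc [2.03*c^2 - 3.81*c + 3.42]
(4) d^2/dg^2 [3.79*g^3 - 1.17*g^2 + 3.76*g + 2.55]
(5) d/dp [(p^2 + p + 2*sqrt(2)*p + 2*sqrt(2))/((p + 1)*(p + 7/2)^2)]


(1) = (4*k^3 - 3*k^2 - 126*k - 98)/(4*k^2 - 28*k + 49)
(2) = -2*b - 1
(3) = 4.06*c - 3.81
(4) = 22.74*g - 2.34
(5) = 4*(-2*p - 8*sqrt(2) + 7)/(8*p^3 + 84*p^2 + 294*p + 343)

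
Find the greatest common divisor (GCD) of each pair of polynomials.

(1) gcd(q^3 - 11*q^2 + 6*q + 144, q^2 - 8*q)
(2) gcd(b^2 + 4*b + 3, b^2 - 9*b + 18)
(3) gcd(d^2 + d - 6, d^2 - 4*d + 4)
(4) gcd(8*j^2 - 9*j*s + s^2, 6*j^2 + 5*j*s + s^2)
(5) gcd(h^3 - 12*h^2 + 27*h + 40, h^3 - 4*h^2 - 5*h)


(1) = q - 8
(2) = 1
(3) = gcd((d - 2)*(d + 3), (d - 2)^2) = d - 2
(4) = gcd((-8*j + s)*(-j + s), (2*j + s)*(3*j + s)) = 1
(5) = h^2 - 4*h - 5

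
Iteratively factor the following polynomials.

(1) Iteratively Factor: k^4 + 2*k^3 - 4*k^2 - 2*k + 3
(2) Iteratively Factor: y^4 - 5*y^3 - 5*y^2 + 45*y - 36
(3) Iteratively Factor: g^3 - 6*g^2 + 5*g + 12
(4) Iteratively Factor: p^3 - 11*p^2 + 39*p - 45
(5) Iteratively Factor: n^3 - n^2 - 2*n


(1) = (k - 1)*(k^3 + 3*k^2 - k - 3) = (k - 1)^2*(k^2 + 4*k + 3) = (k - 1)^2*(k + 3)*(k + 1)
(2) = (y - 3)*(y^3 - 2*y^2 - 11*y + 12) = (y - 3)*(y + 3)*(y^2 - 5*y + 4) = (y - 4)*(y - 3)*(y + 3)*(y - 1)
(3) = (g - 4)*(g^2 - 2*g - 3) = (g - 4)*(g + 1)*(g - 3)
(4) = (p - 3)*(p^2 - 8*p + 15) = (p - 5)*(p - 3)*(p - 3)
(5) = (n + 1)*(n^2 - 2*n) = (n - 2)*(n + 1)*(n)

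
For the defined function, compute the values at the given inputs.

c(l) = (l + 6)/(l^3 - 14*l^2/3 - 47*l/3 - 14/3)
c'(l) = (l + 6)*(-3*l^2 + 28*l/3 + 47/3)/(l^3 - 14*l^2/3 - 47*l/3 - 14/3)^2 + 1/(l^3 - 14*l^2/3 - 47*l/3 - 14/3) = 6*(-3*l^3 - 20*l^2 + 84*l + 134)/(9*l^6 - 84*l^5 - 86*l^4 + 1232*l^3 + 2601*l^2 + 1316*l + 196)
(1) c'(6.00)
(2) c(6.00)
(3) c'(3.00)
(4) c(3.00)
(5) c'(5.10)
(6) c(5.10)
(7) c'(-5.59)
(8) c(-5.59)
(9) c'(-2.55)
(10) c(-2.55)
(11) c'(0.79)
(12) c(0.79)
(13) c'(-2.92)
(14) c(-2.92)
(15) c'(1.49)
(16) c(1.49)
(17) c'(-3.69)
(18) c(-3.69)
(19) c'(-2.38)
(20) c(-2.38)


(1) = -0.19
(2) = -0.24
(3) = 0.02
(4) = -0.14
(5) = -0.04
(6) = -0.15
(7) = -0.01
(8) = -0.00
(9) = -0.79
(10) = -0.30
(11) = 0.33
(12) = -0.35
(13) = -0.25
(14) = -0.13
(15) = 0.11
(16) = -0.21
(17) = -0.05
(18) = -0.04
(19) = -1.74
(20) = -0.50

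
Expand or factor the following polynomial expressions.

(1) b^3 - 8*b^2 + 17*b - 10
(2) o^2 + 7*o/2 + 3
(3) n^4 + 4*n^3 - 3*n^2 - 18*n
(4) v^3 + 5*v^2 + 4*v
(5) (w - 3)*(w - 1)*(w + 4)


(1) = (b - 5)*(b - 2)*(b - 1)
(2) = (o + 3/2)*(o + 2)
(3) = n*(n - 2)*(n + 3)^2
(4) = v*(v + 1)*(v + 4)
(5) = w^3 - 13*w + 12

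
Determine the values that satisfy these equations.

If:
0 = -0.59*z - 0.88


Then:
z = -1.49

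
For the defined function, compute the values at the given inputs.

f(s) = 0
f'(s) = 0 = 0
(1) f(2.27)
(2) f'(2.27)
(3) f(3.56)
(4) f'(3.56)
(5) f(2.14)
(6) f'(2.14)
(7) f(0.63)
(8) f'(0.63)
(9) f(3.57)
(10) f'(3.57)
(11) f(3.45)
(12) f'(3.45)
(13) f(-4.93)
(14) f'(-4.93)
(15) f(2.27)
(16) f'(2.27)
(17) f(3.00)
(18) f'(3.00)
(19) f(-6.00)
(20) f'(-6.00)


(1) = 0.00
(2) = 0.00
(3) = 0.00
(4) = 0.00
(5) = 0.00
(6) = 0.00
(7) = 0.00
(8) = 0.00
(9) = 0.00
(10) = 0.00
(11) = 0.00
(12) = 0.00
(13) = 0.00
(14) = 0.00
(15) = 0.00
(16) = 0.00
(17) = 0.00
(18) = 0.00
(19) = 0.00
(20) = 0.00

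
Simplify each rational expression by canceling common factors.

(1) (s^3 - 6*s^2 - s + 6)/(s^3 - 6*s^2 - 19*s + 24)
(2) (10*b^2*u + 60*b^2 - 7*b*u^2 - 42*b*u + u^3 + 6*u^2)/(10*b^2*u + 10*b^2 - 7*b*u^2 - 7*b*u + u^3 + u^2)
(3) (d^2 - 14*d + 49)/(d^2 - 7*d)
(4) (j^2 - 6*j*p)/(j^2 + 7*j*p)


(1) = (s^2 - 5*s - 6)/(s^2 - 5*s - 24)
(2) = (u + 6)/(u + 1)
(3) = (d - 7)/d
(4) = (j - 6*p)/(j + 7*p)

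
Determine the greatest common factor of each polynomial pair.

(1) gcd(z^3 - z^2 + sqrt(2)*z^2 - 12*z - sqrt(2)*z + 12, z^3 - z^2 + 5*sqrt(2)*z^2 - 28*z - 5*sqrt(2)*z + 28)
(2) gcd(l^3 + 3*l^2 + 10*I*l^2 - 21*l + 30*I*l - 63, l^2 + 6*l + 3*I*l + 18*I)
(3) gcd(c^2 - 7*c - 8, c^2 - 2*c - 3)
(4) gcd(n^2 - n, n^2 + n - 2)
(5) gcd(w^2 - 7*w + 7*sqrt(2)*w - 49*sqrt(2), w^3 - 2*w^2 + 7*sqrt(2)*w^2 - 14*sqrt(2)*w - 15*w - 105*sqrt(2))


(1) = z^2 + z*(-2*sqrt(2) - 1) + 2*sqrt(2)
(2) = gcd((l + 3)*(l + 3*I)*(l + 7*I), (l + 6)*(l + 3*I)) = l + 3*I
(3) = c + 1
(4) = gcd(n*(n - 1), (n - 1)*(n + 2)) = n - 1
(5) = gcd((w - 7)*(w + 7*sqrt(2)), (w - 5)*(w + 3)*(w + 7*sqrt(2))) = w + 7*sqrt(2)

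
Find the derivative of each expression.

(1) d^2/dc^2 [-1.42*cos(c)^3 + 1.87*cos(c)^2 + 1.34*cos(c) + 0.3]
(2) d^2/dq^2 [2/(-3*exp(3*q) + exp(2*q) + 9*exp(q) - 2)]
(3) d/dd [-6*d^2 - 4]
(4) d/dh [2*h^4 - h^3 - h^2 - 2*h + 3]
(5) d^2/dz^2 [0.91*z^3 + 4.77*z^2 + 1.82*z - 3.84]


(1) = -0.275*cos(c) - 3.74*cos(2*c) + 3.195*cos(3*c)
(2) = 2*(-2*(-9*exp(2*q) + 2*exp(q) + 9)^2*exp(q) + (27*exp(2*q) - 4*exp(q) - 9)*(3*exp(3*q) - exp(2*q) - 9*exp(q) + 2))*exp(q)/(3*exp(3*q) - exp(2*q) - 9*exp(q) + 2)^3
(3) = -12*d
(4) = 8*h^3 - 3*h^2 - 2*h - 2
(5) = 5.46*z + 9.54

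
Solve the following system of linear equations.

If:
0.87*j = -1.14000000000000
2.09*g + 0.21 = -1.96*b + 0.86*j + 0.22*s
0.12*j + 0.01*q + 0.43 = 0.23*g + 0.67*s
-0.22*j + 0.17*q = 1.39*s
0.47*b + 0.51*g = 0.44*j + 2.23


Then:
b = 182.93
g = -165.34
j = -1.31
q = 530.44
s = 65.08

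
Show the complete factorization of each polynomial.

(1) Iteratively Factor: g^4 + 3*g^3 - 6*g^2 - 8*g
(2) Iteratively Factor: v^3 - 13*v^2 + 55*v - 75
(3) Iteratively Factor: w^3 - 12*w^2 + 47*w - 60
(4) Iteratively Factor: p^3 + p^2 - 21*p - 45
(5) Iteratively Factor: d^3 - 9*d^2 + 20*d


(1) = (g)*(g^3 + 3*g^2 - 6*g - 8) = g*(g + 1)*(g^2 + 2*g - 8) = g*(g + 1)*(g + 4)*(g - 2)
(2) = (v - 5)*(v^2 - 8*v + 15) = (v - 5)*(v - 3)*(v - 5)
(3) = (w - 5)*(w^2 - 7*w + 12) = (w - 5)*(w - 4)*(w - 3)
(4) = (p + 3)*(p^2 - 2*p - 15) = (p - 5)*(p + 3)*(p + 3)
(5) = (d - 5)*(d^2 - 4*d) = (d - 5)*(d - 4)*(d)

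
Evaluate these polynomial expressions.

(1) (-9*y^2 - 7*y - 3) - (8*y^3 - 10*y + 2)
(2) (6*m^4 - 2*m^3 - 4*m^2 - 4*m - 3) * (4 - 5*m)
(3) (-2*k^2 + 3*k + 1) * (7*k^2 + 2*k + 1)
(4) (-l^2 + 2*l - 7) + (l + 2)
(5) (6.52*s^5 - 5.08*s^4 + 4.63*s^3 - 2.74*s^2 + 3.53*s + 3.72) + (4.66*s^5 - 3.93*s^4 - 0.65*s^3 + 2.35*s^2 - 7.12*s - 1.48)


(1) = -8*y^3 - 9*y^2 + 3*y - 5
(2) = -30*m^5 + 34*m^4 + 12*m^3 + 4*m^2 - m - 12
(3) = -14*k^4 + 17*k^3 + 11*k^2 + 5*k + 1
(4) = -l^2 + 3*l - 5
(5) = 11.18*s^5 - 9.01*s^4 + 3.98*s^3 - 0.39*s^2 - 3.59*s + 2.24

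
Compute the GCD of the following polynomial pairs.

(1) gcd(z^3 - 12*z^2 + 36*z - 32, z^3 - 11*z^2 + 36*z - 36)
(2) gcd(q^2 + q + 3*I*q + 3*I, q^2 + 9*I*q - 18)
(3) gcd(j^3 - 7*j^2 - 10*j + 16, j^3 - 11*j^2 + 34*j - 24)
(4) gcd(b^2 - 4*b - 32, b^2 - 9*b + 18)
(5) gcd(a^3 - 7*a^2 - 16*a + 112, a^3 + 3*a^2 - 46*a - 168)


(1) = gcd((z - 8)*(z - 2)^2, (z - 6)*(z - 3)*(z - 2)) = z - 2
(2) = q + 3*I
(3) = j - 1
(4) = gcd((b - 8)*(b + 4), (b - 6)*(b - 3)) = 1
(5) = gcd((a - 7)*(a - 4)*(a + 4), (a - 7)*(a + 4)*(a + 6)) = a^2 - 3*a - 28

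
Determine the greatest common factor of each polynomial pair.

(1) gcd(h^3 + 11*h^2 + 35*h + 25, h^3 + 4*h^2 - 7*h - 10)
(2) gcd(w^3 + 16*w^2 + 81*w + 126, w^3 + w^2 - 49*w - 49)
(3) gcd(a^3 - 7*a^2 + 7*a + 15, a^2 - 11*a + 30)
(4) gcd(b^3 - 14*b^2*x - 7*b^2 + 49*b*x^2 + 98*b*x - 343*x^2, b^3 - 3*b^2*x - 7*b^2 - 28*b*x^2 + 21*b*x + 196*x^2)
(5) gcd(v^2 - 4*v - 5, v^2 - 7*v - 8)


(1) = gcd((h + 1)*(h + 5)^2, (h - 2)*(h + 1)*(h + 5)) = h^2 + 6*h + 5
(2) = w + 7
(3) = a - 5
(4) = -b^2 + 7*b*x + 7*b - 49*x
(5) = gcd((v - 5)*(v + 1), (v - 8)*(v + 1)) = v + 1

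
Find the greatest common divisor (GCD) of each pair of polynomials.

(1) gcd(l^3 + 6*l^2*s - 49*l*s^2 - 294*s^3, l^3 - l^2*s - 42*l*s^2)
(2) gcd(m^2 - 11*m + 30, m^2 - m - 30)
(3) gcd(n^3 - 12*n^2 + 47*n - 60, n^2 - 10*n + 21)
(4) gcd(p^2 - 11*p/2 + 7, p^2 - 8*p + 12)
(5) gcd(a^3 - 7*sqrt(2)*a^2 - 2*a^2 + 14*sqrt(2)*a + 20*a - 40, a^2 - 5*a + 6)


(1) = -l^2 + l*s + 42*s^2
(2) = m - 6
(3) = n - 3
(4) = gcd((p - 7/2)*(p - 2), (p - 6)*(p - 2)) = p - 2
(5) = a - 2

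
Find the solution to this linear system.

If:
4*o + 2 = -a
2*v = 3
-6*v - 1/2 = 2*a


Then:
a = -19/4
o = 11/16
v = 3/2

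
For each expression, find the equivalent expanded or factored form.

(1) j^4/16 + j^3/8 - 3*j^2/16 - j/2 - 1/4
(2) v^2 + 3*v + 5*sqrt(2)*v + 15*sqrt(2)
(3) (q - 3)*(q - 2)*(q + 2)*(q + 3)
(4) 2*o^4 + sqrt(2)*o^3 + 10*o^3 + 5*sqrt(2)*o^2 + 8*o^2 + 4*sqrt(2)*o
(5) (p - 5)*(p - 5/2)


(1) = (j/4 + 1/4)*(j/4 + 1/2)*(j - 2)*(j + 1)
(2) = (v + 3)*(v + 5*sqrt(2))
(3) = q^4 - 13*q^2 + 36
(4) = o*(o + 4)*(sqrt(2)*o + 1)*(sqrt(2)*o + sqrt(2))
(5) = p^2 - 15*p/2 + 25/2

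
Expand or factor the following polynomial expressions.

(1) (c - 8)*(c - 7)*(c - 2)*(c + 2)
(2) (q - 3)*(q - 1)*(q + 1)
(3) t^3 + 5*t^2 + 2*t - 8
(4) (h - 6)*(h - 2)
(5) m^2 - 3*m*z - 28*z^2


(1) = c^4 - 15*c^3 + 52*c^2 + 60*c - 224
(2) = q^3 - 3*q^2 - q + 3
(3) = (t - 1)*(t + 2)*(t + 4)
(4) = h^2 - 8*h + 12
(5) = (m - 7*z)*(m + 4*z)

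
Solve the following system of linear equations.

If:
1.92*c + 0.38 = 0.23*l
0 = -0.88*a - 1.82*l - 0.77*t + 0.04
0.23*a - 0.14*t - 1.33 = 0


Then:
a = 0.608695652173913*t + 5.78260869565217
c = -0.0859375*t - 0.53021978021978
l = -0.717391304347826*t - 2.77400860009556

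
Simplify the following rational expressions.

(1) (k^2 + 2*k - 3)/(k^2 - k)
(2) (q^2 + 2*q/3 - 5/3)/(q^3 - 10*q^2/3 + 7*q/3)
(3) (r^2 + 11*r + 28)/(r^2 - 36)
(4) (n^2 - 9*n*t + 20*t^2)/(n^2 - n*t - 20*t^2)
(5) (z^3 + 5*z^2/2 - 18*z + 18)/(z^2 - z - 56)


(1) = (k + 3)/k
(2) = (3*q + 5)/(3*q^2 - 7*q)
(3) = (r^2 + 11*r + 28)/(r^2 - 36)
(4) = (n - 4*t)/(n + 4*t)
(5) = (2*z^3 + 5*z^2 - 36*z + 36)/(2*z^2 - 2*z - 112)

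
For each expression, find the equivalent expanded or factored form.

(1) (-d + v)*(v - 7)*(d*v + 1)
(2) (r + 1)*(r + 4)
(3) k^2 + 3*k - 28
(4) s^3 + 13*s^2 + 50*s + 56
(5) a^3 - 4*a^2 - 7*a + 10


(1) = -d^2*v^2 + 7*d^2*v + d*v^3 - 7*d*v^2 - d*v + 7*d + v^2 - 7*v
(2) = r^2 + 5*r + 4
(3) = (k - 4)*(k + 7)
(4) = (s + 2)*(s + 4)*(s + 7)
(5) = (a - 5)*(a - 1)*(a + 2)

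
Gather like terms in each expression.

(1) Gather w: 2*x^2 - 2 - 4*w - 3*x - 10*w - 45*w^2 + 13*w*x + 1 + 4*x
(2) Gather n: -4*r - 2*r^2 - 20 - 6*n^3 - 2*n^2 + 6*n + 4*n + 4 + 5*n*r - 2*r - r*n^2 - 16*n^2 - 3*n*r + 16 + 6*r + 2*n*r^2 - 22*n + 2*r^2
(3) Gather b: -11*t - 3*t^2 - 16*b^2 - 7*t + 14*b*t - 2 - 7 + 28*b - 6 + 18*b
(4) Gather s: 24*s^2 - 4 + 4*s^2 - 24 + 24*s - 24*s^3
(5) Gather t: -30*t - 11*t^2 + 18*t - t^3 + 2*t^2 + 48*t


(1) = -45*w^2 + w*(13*x - 14) + 2*x^2 + x - 1
(2) = -6*n^3 + n^2*(-r - 18) + n*(2*r^2 + 2*r - 12)
(3) = -16*b^2 + b*(14*t + 46) - 3*t^2 - 18*t - 15
(4) = -24*s^3 + 28*s^2 + 24*s - 28
(5) = -t^3 - 9*t^2 + 36*t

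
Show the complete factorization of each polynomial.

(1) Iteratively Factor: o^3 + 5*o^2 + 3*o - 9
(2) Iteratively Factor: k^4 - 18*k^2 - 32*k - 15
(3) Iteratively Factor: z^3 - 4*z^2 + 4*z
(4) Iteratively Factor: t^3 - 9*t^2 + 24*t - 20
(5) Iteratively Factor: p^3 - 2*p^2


(1) = (o + 3)*(o^2 + 2*o - 3) = (o - 1)*(o + 3)*(o + 3)
(2) = (k + 1)*(k^3 - k^2 - 17*k - 15) = (k + 1)^2*(k^2 - 2*k - 15) = (k - 5)*(k + 1)^2*(k + 3)
(3) = (z - 2)*(z^2 - 2*z) = z*(z - 2)*(z - 2)
(4) = (t - 2)*(t^2 - 7*t + 10) = (t - 2)^2*(t - 5)
(5) = (p)*(p^2 - 2*p) = p*(p - 2)*(p)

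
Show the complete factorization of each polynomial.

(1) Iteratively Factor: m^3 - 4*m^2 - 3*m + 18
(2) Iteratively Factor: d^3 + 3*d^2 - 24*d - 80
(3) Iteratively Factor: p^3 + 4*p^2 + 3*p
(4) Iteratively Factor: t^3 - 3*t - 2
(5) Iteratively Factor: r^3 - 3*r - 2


(1) = (m - 3)*(m^2 - m - 6) = (m - 3)^2*(m + 2)
(2) = (d + 4)*(d^2 - d - 20) = (d - 5)*(d + 4)*(d + 4)
(3) = (p)*(p^2 + 4*p + 3) = p*(p + 3)*(p + 1)
(4) = (t - 2)*(t^2 + 2*t + 1) = (t - 2)*(t + 1)*(t + 1)
(5) = (r + 1)*(r^2 - r - 2) = (r + 1)^2*(r - 2)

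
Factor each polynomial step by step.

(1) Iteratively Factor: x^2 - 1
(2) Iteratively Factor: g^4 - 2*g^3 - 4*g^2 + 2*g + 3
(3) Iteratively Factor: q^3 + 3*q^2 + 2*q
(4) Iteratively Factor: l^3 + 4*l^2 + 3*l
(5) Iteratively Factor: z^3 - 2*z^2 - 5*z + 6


(1) = (x - 1)*(x + 1)
(2) = (g + 1)*(g^3 - 3*g^2 - g + 3) = (g - 3)*(g + 1)*(g^2 - 1) = (g - 3)*(g + 1)^2*(g - 1)
(3) = (q)*(q^2 + 3*q + 2) = q*(q + 1)*(q + 2)
(4) = (l)*(l^2 + 4*l + 3) = l*(l + 3)*(l + 1)
(5) = (z - 1)*(z^2 - z - 6) = (z - 3)*(z - 1)*(z + 2)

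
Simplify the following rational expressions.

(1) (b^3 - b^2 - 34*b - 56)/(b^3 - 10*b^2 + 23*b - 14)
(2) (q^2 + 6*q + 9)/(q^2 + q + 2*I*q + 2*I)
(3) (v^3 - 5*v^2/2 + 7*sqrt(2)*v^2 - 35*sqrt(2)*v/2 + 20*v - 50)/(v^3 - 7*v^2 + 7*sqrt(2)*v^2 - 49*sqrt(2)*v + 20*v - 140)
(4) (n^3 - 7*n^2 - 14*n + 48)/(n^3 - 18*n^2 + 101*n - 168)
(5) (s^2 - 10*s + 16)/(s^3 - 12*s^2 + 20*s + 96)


(1) = (b^2 + 6*b + 8)/(b^2 - 3*b + 2)
(2) = (q^2 + 6*q + 9)/(q^2 + q*(1 + 2*I) + 2*I)
(3) = (2*v - 5)/(2*v - 14)
(4) = (n^2 + n - 6)/(n^2 - 10*n + 21)
(5) = (s - 2)/(s^2 - 4*s - 12)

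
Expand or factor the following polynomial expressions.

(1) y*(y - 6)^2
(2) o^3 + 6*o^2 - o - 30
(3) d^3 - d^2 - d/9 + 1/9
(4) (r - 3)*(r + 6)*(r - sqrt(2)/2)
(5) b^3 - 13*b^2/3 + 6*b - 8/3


(1) = y^3 - 12*y^2 + 36*y
(2) = (o - 2)*(o + 3)*(o + 5)
(3) = (d - 1)*(d - 1/3)*(d + 1/3)
(4) = r^3 - sqrt(2)*r^2/2 + 3*r^2 - 18*r - 3*sqrt(2)*r/2 + 9*sqrt(2)
(5) = (b - 2)*(b - 4/3)*(b - 1)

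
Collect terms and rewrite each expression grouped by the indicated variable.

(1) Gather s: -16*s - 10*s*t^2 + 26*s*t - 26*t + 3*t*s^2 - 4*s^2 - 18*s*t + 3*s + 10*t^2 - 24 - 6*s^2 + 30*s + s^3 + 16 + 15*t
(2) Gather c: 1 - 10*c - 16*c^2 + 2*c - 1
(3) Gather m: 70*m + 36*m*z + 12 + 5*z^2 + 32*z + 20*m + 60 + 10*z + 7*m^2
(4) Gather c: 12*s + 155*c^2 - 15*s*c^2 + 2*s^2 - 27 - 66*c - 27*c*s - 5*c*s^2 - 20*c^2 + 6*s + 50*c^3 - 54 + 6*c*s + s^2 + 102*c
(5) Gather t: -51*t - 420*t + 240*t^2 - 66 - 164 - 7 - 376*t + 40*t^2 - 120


(1) = s^3 + s^2*(3*t - 10) + s*(-10*t^2 + 8*t + 17) + 10*t^2 - 11*t - 8
(2) = -16*c^2 - 8*c
(3) = 7*m^2 + m*(36*z + 90) + 5*z^2 + 42*z + 72
(4) = 50*c^3 + c^2*(135 - 15*s) + c*(-5*s^2 - 21*s + 36) + 3*s^2 + 18*s - 81
(5) = 280*t^2 - 847*t - 357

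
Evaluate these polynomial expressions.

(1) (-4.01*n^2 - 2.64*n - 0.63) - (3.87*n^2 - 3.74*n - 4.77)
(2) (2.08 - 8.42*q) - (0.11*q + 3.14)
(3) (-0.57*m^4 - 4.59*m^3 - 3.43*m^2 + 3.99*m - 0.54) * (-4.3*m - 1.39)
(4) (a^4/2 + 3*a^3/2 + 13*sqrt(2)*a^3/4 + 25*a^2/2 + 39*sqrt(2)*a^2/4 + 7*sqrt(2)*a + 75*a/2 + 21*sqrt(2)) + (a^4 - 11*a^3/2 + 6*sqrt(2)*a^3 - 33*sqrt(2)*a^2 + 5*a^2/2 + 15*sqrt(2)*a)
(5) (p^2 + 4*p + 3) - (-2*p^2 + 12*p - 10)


(1) = -7.88*n^2 + 1.1*n + 4.14
(2) = -8.53*q - 1.06
(3) = 2.451*m^5 + 20.5293*m^4 + 21.1291*m^3 - 12.3893*m^2 - 3.2241*m + 0.7506
(4) = 3*a^4/2 - 4*a^3 + 37*sqrt(2)*a^3/4 - 93*sqrt(2)*a^2/4 + 15*a^2 + 22*sqrt(2)*a + 75*a/2 + 21*sqrt(2)
(5) = 3*p^2 - 8*p + 13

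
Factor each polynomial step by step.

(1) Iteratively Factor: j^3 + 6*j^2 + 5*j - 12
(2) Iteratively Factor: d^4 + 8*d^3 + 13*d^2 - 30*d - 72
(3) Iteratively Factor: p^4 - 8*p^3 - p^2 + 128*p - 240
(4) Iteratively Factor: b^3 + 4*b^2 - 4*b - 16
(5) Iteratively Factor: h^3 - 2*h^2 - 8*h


(1) = (j + 4)*(j^2 + 2*j - 3) = (j + 3)*(j + 4)*(j - 1)
(2) = (d + 3)*(d^3 + 5*d^2 - 2*d - 24) = (d - 2)*(d + 3)*(d^2 + 7*d + 12) = (d - 2)*(d + 3)^2*(d + 4)
(3) = (p + 4)*(p^3 - 12*p^2 + 47*p - 60) = (p - 4)*(p + 4)*(p^2 - 8*p + 15) = (p - 4)*(p - 3)*(p + 4)*(p - 5)
(4) = (b - 2)*(b^2 + 6*b + 8) = (b - 2)*(b + 2)*(b + 4)
(5) = (h - 4)*(h^2 + 2*h) = h*(h - 4)*(h + 2)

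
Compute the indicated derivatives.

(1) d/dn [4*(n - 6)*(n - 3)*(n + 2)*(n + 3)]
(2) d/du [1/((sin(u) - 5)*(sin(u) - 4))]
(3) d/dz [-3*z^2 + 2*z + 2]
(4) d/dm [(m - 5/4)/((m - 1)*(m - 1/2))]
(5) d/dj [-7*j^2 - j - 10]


(1) = 16*n^3 - 48*n^2 - 168*n + 144
(2) = (9 - 2*sin(u))*cos(u)/((sin(u) - 5)^2*(sin(u) - 4)^2)
(3) = 2 - 6*z
(4) = (-8*m^2 + 20*m - 11)/(2*(4*m^4 - 12*m^3 + 13*m^2 - 6*m + 1))
(5) = -14*j - 1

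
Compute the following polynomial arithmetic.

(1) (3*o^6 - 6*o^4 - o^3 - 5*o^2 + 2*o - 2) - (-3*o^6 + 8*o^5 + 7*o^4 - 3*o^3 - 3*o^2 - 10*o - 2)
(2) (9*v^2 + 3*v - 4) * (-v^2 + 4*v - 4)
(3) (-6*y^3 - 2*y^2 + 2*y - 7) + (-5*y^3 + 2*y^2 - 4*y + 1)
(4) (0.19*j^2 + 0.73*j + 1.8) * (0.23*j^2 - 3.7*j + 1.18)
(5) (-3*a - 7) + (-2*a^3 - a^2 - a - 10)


(1) = 6*o^6 - 8*o^5 - 13*o^4 + 2*o^3 - 2*o^2 + 12*o
(2) = -9*v^4 + 33*v^3 - 20*v^2 - 28*v + 16
(3) = -11*y^3 - 2*y - 6
(4) = 0.0437*j^4 - 0.5351*j^3 - 2.0628*j^2 - 5.7986*j + 2.124
(5) = -2*a^3 - a^2 - 4*a - 17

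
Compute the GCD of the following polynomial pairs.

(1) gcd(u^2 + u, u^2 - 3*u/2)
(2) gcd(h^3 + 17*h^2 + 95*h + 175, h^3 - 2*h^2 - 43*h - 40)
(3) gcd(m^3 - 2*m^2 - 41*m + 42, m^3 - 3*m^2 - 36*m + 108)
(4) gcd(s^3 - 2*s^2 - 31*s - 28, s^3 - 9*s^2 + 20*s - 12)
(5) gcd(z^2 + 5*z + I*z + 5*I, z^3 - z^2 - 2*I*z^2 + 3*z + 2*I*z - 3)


(1) = gcd(u*(u + 1), u*(u - 3/2)) = u
(2) = gcd((h + 5)^2*(h + 7), (h - 8)*(h + 1)*(h + 5)) = h + 5
(3) = m + 6
(4) = 1
(5) = z + I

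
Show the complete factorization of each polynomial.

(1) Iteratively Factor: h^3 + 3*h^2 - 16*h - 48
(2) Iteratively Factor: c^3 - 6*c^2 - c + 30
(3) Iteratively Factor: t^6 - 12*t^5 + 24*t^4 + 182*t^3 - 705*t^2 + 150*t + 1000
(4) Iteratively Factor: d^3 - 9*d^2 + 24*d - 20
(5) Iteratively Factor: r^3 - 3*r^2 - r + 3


(1) = (h + 4)*(h^2 - h - 12) = (h + 3)*(h + 4)*(h - 4)
(2) = (c + 2)*(c^2 - 8*c + 15) = (c - 5)*(c + 2)*(c - 3)
(3) = (t + 1)*(t^5 - 13*t^4 + 37*t^3 + 145*t^2 - 850*t + 1000) = (t - 5)*(t + 1)*(t^4 - 8*t^3 - 3*t^2 + 130*t - 200) = (t - 5)*(t + 1)*(t + 4)*(t^3 - 12*t^2 + 45*t - 50) = (t - 5)^2*(t + 1)*(t + 4)*(t^2 - 7*t + 10) = (t - 5)^2*(t - 2)*(t + 1)*(t + 4)*(t - 5)
(4) = (d - 2)*(d^2 - 7*d + 10) = (d - 5)*(d - 2)*(d - 2)
(5) = (r + 1)*(r^2 - 4*r + 3) = (r - 3)*(r + 1)*(r - 1)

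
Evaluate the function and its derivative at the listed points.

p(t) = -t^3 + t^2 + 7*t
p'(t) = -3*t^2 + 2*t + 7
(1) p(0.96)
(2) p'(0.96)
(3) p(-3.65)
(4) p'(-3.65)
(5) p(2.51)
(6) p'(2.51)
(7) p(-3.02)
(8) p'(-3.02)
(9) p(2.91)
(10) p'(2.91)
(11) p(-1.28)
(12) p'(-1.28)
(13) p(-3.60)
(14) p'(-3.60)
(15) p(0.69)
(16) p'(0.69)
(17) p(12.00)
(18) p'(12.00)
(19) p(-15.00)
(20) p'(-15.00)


(1) = 6.76
(2) = 6.16
(3) = 36.40
(4) = -40.27
(5) = 8.06
(6) = -6.88
(7) = 15.52
(8) = -26.40
(9) = 4.20
(10) = -12.58
(11) = -5.22
(12) = -0.48
(13) = 34.42
(14) = -39.08
(15) = 4.98
(16) = 6.95
(17) = -1500.00
(18) = -401.00
(19) = 3495.00
(20) = -698.00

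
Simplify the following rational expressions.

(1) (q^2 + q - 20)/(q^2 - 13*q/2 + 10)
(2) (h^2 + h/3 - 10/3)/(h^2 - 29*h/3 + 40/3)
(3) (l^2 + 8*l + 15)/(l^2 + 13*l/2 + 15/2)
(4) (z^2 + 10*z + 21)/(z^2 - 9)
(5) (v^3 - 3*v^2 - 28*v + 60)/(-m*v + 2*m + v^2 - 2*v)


(1) = (2*q + 10)/(2*q - 5)
(2) = (h + 2)/(h - 8)
(3) = (2*l + 6)/(2*l + 3)
(4) = (z + 7)/(z - 3)
(5) = (v^2 - v - 30)/(-m + v)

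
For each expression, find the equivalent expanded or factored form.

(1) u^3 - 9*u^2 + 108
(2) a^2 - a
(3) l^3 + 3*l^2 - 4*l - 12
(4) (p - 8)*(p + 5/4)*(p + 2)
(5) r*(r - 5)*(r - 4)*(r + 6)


(1) = (u - 6)^2*(u + 3)
(2) = a*(a - 1)
(3) = (l - 2)*(l + 2)*(l + 3)
(4) = p^3 - 19*p^2/4 - 47*p/2 - 20
(5) = r^4 - 3*r^3 - 34*r^2 + 120*r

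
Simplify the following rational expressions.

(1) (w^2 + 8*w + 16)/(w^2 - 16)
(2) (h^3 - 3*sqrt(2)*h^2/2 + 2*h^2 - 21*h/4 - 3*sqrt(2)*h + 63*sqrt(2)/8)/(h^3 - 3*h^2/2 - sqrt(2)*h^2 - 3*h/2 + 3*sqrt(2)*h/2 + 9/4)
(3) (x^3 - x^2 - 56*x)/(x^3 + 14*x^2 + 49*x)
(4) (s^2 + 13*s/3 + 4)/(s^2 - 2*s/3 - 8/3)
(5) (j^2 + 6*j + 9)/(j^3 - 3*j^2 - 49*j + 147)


(1) = (w + 4)/(w - 4)
(2) = (32*h + 112)/(32*h + 16*sqrt(2))
(3) = (x - 8)/(x + 7)
(4) = (s + 3)/(s - 2)
(5) = (j^2 + 6*j + 9)/(j^3 - 3*j^2 - 49*j + 147)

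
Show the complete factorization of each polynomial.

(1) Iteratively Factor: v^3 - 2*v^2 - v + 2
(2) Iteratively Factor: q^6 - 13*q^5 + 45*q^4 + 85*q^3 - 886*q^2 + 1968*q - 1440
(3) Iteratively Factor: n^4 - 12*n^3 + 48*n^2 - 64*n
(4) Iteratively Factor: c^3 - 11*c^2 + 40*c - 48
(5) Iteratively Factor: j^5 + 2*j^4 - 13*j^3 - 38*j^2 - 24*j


(1) = (v - 1)*(v^2 - v - 2) = (v - 1)*(v + 1)*(v - 2)
(2) = (q - 3)*(q^5 - 10*q^4 + 15*q^3 + 130*q^2 - 496*q + 480) = (q - 3)*(q - 2)*(q^4 - 8*q^3 - q^2 + 128*q - 240) = (q - 3)*(q - 2)*(q + 4)*(q^3 - 12*q^2 + 47*q - 60) = (q - 4)*(q - 3)*(q - 2)*(q + 4)*(q^2 - 8*q + 15) = (q - 4)*(q - 3)^2*(q - 2)*(q + 4)*(q - 5)
(3) = (n)*(n^3 - 12*n^2 + 48*n - 64) = n*(n - 4)*(n^2 - 8*n + 16) = n*(n - 4)^2*(n - 4)
(4) = (c - 3)*(c^2 - 8*c + 16) = (c - 4)*(c - 3)*(c - 4)
(5) = (j - 4)*(j^4 + 6*j^3 + 11*j^2 + 6*j) = j*(j - 4)*(j^3 + 6*j^2 + 11*j + 6) = j*(j - 4)*(j + 3)*(j^2 + 3*j + 2) = j*(j - 4)*(j + 1)*(j + 3)*(j + 2)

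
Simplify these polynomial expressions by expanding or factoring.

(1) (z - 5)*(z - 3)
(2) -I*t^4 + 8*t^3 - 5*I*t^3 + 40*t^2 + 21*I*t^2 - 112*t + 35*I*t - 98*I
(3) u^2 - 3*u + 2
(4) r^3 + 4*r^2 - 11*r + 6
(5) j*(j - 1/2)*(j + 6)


(1) = z^2 - 8*z + 15
(2) = (t - 2)*(t + 7)*(t + 7*I)*(-I*t + 1)
(3) = (u - 2)*(u - 1)
(4) = (r - 1)^2*(r + 6)
(5) = j^3 + 11*j^2/2 - 3*j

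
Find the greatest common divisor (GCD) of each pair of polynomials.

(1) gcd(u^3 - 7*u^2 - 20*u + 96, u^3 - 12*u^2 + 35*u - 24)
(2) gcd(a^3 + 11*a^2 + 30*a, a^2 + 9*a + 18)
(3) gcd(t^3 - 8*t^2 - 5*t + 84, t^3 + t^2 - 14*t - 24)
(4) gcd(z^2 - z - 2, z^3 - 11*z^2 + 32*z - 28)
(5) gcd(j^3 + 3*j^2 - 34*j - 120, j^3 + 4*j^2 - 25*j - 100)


(1) = u^2 - 11*u + 24
(2) = a + 6
(3) = t^2 - t - 12
(4) = z - 2
(5) = j^2 + 9*j + 20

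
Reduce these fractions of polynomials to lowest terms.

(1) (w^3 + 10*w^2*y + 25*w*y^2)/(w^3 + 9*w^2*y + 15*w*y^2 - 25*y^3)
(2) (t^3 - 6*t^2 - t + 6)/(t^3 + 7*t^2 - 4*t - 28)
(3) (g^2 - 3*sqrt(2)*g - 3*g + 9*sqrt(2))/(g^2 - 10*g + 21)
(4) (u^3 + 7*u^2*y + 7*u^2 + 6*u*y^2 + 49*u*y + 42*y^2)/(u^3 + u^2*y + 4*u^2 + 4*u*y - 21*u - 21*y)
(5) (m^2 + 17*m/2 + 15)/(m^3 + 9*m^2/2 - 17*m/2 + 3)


(1) = -w/(-w + y)
(2) = (t^3 - 6*t^2 - t + 6)/(t^3 + 7*t^2 - 4*t - 28)
(3) = (g - 3*sqrt(2))/(g - 7)
(4) = (u + 6*y)/(u - 3)
(5) = (2*m + 5)/(2*m^2 - 3*m + 1)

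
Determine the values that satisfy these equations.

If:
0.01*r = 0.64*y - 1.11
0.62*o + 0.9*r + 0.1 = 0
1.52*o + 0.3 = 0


Then:
o = -0.20
r = 0.02
y = 1.73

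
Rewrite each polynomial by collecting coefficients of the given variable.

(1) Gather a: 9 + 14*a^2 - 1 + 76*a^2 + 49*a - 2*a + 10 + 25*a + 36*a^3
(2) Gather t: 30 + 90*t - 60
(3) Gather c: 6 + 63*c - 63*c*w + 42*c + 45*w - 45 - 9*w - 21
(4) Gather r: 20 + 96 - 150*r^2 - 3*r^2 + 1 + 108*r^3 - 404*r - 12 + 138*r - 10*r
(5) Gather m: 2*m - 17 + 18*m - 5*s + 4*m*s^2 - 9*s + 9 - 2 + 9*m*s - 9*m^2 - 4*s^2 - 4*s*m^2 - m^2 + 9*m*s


(1) = 36*a^3 + 90*a^2 + 72*a + 18
(2) = 90*t - 30
(3) = c*(105 - 63*w) + 36*w - 60
(4) = 108*r^3 - 153*r^2 - 276*r + 105
(5) = m^2*(-4*s - 10) + m*(4*s^2 + 18*s + 20) - 4*s^2 - 14*s - 10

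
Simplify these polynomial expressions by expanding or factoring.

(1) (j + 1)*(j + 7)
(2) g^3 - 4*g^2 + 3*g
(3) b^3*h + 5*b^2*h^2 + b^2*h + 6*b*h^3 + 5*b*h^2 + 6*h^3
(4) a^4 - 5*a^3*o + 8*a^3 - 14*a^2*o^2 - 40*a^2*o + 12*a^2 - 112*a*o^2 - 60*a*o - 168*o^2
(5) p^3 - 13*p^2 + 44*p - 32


(1) = j^2 + 8*j + 7
(2) = g*(g - 3)*(g - 1)
(3) = (b + 2*h)*(b + 3*h)*(b*h + h)
(4) = (a + 2)*(a + 6)*(a - 7*o)*(a + 2*o)
(5) = (p - 8)*(p - 4)*(p - 1)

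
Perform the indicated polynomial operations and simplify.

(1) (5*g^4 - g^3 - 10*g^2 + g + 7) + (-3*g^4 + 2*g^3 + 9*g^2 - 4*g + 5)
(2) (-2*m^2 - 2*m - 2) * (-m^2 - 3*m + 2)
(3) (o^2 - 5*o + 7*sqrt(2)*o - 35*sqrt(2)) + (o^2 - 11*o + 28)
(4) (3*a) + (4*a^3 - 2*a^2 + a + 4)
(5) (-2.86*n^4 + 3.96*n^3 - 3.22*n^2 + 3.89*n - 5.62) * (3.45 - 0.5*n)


(1) = 2*g^4 + g^3 - g^2 - 3*g + 12
(2) = 2*m^4 + 8*m^3 + 4*m^2 + 2*m - 4
(3) = 2*o^2 - 16*o + 7*sqrt(2)*o - 35*sqrt(2) + 28
(4) = 4*a^3 - 2*a^2 + 4*a + 4
(5) = 1.43*n^5 - 11.847*n^4 + 15.272*n^3 - 13.054*n^2 + 16.2305*n - 19.389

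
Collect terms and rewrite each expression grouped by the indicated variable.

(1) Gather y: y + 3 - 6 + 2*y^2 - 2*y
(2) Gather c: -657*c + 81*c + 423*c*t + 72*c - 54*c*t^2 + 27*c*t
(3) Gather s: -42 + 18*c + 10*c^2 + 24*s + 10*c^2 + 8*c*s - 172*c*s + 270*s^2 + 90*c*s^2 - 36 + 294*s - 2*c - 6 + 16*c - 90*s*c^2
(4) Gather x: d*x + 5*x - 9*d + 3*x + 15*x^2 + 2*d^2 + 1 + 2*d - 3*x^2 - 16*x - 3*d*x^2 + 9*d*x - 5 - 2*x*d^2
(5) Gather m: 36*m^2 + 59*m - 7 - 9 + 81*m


(1) = 2*y^2 - y - 3
(2) = c*(-54*t^2 + 450*t - 504)
(3) = 20*c^2 + 32*c + s^2*(90*c + 270) + s*(-90*c^2 - 164*c + 318) - 84
(4) = 2*d^2 - 7*d + x^2*(12 - 3*d) + x*(-2*d^2 + 10*d - 8) - 4
(5) = 36*m^2 + 140*m - 16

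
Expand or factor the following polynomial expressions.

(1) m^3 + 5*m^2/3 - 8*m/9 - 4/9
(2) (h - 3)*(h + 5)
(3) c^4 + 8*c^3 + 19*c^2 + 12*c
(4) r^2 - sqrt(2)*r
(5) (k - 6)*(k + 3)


(1) = (m - 2/3)*(m + 1/3)*(m + 2)
(2) = h^2 + 2*h - 15
(3) = c*(c + 1)*(c + 3)*(c + 4)
(4) = r*(r - sqrt(2))
(5) = k^2 - 3*k - 18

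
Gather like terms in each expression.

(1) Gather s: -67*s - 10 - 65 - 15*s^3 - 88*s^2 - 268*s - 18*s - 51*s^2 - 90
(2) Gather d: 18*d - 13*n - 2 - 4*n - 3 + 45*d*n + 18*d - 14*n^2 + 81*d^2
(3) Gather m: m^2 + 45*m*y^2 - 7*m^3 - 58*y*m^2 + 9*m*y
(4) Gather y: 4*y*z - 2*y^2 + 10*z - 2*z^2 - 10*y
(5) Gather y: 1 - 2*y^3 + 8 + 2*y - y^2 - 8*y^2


(1) = -15*s^3 - 139*s^2 - 353*s - 165
(2) = 81*d^2 + d*(45*n + 36) - 14*n^2 - 17*n - 5
(3) = -7*m^3 + m^2*(1 - 58*y) + m*(45*y^2 + 9*y)
(4) = -2*y^2 + y*(4*z - 10) - 2*z^2 + 10*z
(5) = -2*y^3 - 9*y^2 + 2*y + 9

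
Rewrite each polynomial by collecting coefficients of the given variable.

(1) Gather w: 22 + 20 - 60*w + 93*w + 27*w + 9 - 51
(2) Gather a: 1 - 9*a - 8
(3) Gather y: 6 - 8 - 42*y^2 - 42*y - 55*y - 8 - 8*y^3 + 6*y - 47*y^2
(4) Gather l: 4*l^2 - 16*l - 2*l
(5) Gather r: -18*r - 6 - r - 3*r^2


(1) = 60*w
(2) = -9*a - 7
(3) = -8*y^3 - 89*y^2 - 91*y - 10
(4) = 4*l^2 - 18*l
(5) = -3*r^2 - 19*r - 6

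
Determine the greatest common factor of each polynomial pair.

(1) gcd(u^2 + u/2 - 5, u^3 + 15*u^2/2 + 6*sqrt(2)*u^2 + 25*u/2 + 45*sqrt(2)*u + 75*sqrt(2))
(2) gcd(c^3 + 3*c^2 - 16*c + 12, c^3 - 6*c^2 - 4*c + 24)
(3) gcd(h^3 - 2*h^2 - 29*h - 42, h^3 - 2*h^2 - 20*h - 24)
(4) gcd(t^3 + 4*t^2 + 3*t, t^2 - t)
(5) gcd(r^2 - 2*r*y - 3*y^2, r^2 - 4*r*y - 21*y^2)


(1) = u + 5/2
(2) = c - 2
(3) = gcd((h - 7)*(h + 2)*(h + 3), (h - 6)*(h + 2)^2) = h + 2
(4) = t
(5) = 1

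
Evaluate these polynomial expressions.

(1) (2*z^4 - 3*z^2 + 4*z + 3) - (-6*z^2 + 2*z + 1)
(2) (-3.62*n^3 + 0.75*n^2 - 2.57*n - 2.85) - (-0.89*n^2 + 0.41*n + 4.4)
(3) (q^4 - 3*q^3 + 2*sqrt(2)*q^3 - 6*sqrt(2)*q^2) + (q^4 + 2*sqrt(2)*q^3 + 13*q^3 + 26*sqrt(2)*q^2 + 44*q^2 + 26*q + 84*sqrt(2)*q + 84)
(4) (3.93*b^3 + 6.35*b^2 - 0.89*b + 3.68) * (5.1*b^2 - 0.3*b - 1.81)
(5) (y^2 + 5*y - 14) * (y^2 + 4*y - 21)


(1) = 2*z^4 + 3*z^2 + 2*z + 2
(2) = -3.62*n^3 + 1.64*n^2 - 2.98*n - 7.25
(3) = 2*q^4 + 4*sqrt(2)*q^3 + 10*q^3 + 20*sqrt(2)*q^2 + 44*q^2 + 26*q + 84*sqrt(2)*q + 84
(4) = 20.043*b^5 + 31.206*b^4 - 13.5573*b^3 + 7.5415*b^2 + 0.5069*b - 6.6608
(5) = y^4 + 9*y^3 - 15*y^2 - 161*y + 294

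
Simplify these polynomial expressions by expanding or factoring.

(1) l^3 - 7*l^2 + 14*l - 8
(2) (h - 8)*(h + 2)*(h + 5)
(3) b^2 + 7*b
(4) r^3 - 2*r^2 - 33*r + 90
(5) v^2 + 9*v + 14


(1) = (l - 4)*(l - 2)*(l - 1)
(2) = h^3 - h^2 - 46*h - 80
(3) = b*(b + 7)
(4) = (r - 5)*(r - 3)*(r + 6)
(5) = (v + 2)*(v + 7)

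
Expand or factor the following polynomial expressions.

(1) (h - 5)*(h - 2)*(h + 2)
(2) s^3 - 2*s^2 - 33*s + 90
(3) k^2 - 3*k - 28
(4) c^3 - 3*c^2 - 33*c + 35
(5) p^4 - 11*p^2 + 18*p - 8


(1) = h^3 - 5*h^2 - 4*h + 20
(2) = (s - 5)*(s - 3)*(s + 6)
(3) = (k - 7)*(k + 4)
(4) = (c - 7)*(c - 1)*(c + 5)
(5) = (p - 2)*(p - 1)^2*(p + 4)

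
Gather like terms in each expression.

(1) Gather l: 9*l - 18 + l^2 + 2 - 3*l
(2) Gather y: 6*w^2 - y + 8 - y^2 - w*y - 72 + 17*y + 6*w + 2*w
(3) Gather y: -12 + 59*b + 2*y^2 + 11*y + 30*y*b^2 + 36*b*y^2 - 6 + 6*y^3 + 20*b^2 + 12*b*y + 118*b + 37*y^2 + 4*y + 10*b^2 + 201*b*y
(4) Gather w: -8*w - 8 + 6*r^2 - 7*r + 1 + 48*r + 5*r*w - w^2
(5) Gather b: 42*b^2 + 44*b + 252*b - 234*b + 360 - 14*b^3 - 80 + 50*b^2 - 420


(1) = l^2 + 6*l - 16
(2) = 6*w^2 + 8*w - y^2 + y*(16 - w) - 64
(3) = 30*b^2 + 177*b + 6*y^3 + y^2*(36*b + 39) + y*(30*b^2 + 213*b + 15) - 18
(4) = 6*r^2 + 41*r - w^2 + w*(5*r - 8) - 7
(5) = -14*b^3 + 92*b^2 + 62*b - 140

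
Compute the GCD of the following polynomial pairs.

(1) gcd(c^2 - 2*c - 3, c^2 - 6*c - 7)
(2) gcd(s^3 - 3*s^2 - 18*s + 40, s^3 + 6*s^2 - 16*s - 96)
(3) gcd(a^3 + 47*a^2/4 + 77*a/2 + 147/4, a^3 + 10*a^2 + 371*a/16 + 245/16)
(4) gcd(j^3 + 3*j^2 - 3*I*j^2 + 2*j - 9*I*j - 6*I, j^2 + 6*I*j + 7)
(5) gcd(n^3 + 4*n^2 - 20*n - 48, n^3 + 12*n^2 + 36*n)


(1) = gcd((c - 3)*(c + 1), (c - 7)*(c + 1)) = c + 1
(2) = s + 4
(3) = gcd((a + 7/4)*(a + 3)*(a + 7), (a + 5/4)*(a + 7/4)*(a + 7)) = a^2 + 35*a/4 + 49/4
(4) = 1
(5) = gcd((n - 4)*(n + 2)*(n + 6), n*(n + 6)^2) = n + 6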